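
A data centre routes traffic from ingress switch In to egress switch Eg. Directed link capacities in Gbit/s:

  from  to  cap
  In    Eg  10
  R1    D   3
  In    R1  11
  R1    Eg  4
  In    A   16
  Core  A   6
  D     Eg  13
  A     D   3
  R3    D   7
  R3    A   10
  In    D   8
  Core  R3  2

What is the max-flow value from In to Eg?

27

Augment In→Eg: bottleneck 10, flow now 10.
Augment In→R1→Eg: bottleneck 4, flow now 14.
Augment In→D→Eg: bottleneck 8, flow now 22.
Augment In→R1→D→Eg: bottleneck 3, flow now 25.
Augment In→A→D→Eg: bottleneck 2, flow now 27.
No augmenting path remains; maximum flow = 27.
In the residual graph, reachable from In: {In, R1, A, D}.
Min-cut edges: In→Eg (10), R1→Eg (4), D→Eg (13); capacity 10 + 4 + 13 = 27.
This cut is saturated, so no flow can exceed 27.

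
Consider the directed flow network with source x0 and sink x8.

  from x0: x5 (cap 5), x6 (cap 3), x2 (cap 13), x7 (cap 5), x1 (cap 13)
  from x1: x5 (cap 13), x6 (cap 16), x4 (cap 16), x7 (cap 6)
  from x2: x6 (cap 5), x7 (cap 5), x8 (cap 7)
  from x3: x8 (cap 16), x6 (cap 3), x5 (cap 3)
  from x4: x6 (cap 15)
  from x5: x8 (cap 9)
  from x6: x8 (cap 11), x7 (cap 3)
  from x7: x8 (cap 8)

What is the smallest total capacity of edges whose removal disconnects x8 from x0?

35

Augment x0→x2→x8: bottleneck 7, flow now 7.
Augment x0→x5→x8: bottleneck 5, flow now 12.
Augment x0→x6→x8: bottleneck 3, flow now 15.
Augment x0→x7→x8: bottleneck 5, flow now 20.
Augment x0→x1→x5→x8: bottleneck 4, flow now 24.
Augment x0→x1→x6→x8: bottleneck 8, flow now 32.
Augment x0→x1→x7→x8: bottleneck 1, flow now 33.
Augment x0→x2→x7→x8: bottleneck 2, flow now 35.
No augmenting path remains; maximum flow = 35.
By max-flow min-cut, the minimum cut capacity equals the max flow.
In the residual graph, reachable from x0: {x0, x1, x2, x4, x5, x6, x7}.
Min-cut edges: x2→x8 (7), x5→x8 (9), x6→x8 (11), x7→x8 (8); capacity 7 + 9 + 11 + 8 = 35.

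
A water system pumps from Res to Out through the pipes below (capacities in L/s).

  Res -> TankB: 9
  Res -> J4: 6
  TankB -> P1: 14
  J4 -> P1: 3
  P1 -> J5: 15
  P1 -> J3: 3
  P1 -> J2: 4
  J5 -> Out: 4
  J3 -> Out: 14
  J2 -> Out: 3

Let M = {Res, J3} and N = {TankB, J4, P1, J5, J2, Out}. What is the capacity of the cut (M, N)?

Edges leaving {Res, J3}: Res→TankB (9), Res→J4 (6), J3→Out (14).
Cut capacity = 9 + 6 + 14 = 29.

29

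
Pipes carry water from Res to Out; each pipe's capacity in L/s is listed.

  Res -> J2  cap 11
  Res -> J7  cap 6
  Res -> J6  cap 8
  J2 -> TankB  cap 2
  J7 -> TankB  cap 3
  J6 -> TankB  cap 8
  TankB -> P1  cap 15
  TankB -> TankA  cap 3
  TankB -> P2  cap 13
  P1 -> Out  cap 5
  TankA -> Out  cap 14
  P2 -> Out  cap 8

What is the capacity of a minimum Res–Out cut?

13

Augment Res→J2→TankB→P1→Out: bottleneck 2, flow now 2.
Augment Res→J7→TankB→P1→Out: bottleneck 3, flow now 5.
Augment Res→J6→TankB→TankA→Out: bottleneck 3, flow now 8.
Augment Res→J6→TankB→P2→Out: bottleneck 5, flow now 13.
No augmenting path remains; maximum flow = 13.
By max-flow min-cut, the minimum cut capacity equals the max flow.
In the residual graph, reachable from Res: {Res, J2, J7}.
Min-cut edges: Res→J6 (8), J2→TankB (2), J7→TankB (3); capacity 8 + 2 + 3 = 13.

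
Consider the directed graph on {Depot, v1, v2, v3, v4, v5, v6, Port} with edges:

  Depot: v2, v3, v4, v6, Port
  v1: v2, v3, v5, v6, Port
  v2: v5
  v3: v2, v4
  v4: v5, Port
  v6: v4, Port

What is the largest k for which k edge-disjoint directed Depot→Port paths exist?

Assign every edge capacity 1; by Menger, the answer equals the max flow.
Path Depot→Port (+1); total 1.
Path Depot→v4→Port (+1); total 2.
Path Depot→v6→Port (+1); total 3.
No residual Depot→Port path; max flow = 3.
Certifying cut of size 3: {Depot→Port, Depot→v6, v4→Port}.

3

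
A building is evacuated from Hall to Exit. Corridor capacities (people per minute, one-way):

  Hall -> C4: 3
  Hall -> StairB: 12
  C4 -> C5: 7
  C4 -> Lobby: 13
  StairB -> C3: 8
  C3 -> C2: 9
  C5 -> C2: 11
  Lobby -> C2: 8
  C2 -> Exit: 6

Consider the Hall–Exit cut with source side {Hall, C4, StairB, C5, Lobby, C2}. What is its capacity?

14

Edges leaving {Hall, C4, StairB, C5, Lobby, C2}: StairB→C3 (8), C2→Exit (6).
Cut capacity = 8 + 6 = 14.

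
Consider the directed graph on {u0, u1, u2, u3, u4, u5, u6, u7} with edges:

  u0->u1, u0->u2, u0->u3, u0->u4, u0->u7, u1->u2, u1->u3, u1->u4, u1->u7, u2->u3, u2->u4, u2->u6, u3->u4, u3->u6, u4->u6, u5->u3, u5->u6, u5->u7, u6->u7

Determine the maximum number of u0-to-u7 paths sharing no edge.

3

Assign every edge capacity 1; by Menger, the answer equals the max flow.
Path u0→u7 (+1); total 1.
Path u0→u1→u7 (+1); total 2.
Path u0→u2→u6→u7 (+1); total 3.
No residual u0→u7 path; max flow = 3.
Certifying cut of size 3: {u0→u1, u0→u7, u6→u7}.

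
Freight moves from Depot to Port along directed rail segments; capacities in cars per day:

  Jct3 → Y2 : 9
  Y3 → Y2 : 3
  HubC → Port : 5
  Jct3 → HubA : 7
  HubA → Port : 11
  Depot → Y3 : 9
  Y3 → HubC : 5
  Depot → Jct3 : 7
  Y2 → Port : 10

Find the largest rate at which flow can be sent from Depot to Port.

Augment Depot→Jct3→Y2→Port: bottleneck 7, flow now 7.
Augment Depot→Y3→HubC→Port: bottleneck 5, flow now 12.
Augment Depot→Y3→Y2→Port: bottleneck 3, flow now 15.
No augmenting path remains; maximum flow = 15.
In the residual graph, reachable from Depot: {Depot, Y3}.
Min-cut edges: Depot→Jct3 (7), Y3→HubC (5), Y3→Y2 (3); capacity 7 + 5 + 3 = 15.
This cut is saturated, so no flow can exceed 15.

15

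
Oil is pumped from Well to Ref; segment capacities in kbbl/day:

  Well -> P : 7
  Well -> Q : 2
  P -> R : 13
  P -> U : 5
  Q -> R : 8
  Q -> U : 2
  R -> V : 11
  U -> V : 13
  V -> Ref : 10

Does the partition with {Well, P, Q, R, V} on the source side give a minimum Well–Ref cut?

Given cut capacity: 5 + 2 + 10 = 17.
Augment Well→P→R→V→Ref: bottleneck 7, flow now 7.
Augment Well→Q→R→V→Ref: bottleneck 2, flow now 9.
No augmenting path remains; maximum flow = 9.
In the residual graph, reachable from Well: {Well}.
Min-cut edges: Well→P (7), Well→Q (2); capacity 7 + 2 = 9.
Cut capacity 17 exceeds the max flow 9, so it is not minimum.

No — its capacity is 17, but the minimum cut has capacity 9.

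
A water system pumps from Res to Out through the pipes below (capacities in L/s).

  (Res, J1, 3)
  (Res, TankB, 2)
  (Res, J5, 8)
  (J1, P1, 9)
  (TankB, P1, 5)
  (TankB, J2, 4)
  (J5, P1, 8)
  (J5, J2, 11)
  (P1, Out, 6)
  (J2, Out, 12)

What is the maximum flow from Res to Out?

Augment Res→J1→P1→Out: bottleneck 3, flow now 3.
Augment Res→TankB→P1→Out: bottleneck 2, flow now 5.
Augment Res→J5→P1→Out: bottleneck 1, flow now 6.
Augment Res→J5→J2→Out: bottleneck 7, flow now 13.
No augmenting path remains; maximum flow = 13.
In the residual graph, reachable from Res: {Res}.
Min-cut edges: Res→J1 (3), Res→TankB (2), Res→J5 (8); capacity 3 + 2 + 8 = 13.
This cut is saturated, so no flow can exceed 13.

13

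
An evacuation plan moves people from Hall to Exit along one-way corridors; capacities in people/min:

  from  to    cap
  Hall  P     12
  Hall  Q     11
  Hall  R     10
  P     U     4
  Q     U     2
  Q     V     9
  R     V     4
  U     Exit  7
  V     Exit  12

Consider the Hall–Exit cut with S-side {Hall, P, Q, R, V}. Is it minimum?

Yes — it is a minimum cut (capacity 18).

Given cut capacity: 4 + 2 + 12 = 18.
Augment Hall→P→U→Exit: bottleneck 4, flow now 4.
Augment Hall→Q→U→Exit: bottleneck 2, flow now 6.
Augment Hall→Q→V→Exit: bottleneck 9, flow now 15.
Augment Hall→R→V→Exit: bottleneck 3, flow now 18.
No augmenting path remains; maximum flow = 18.
Cut capacity 18 equals the max flow, so it is a minimum cut.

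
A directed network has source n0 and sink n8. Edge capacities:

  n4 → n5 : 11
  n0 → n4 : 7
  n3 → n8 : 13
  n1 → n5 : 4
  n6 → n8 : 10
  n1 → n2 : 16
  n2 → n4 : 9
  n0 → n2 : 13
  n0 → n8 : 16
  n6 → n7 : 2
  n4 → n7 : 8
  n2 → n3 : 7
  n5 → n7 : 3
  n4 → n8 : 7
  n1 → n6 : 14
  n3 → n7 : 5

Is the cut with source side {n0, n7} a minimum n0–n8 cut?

No — its capacity is 36, but the minimum cut has capacity 30.

Given cut capacity: 13 + 7 + 16 = 36.
Augment n0→n8: bottleneck 16, flow now 16.
Augment n0→n4→n8: bottleneck 7, flow now 23.
Augment n0→n2→n3→n8: bottleneck 7, flow now 30.
No augmenting path remains; maximum flow = 30.
In the residual graph, reachable from n0: {n0, n2, n4, n5, n7}.
Min-cut edges: n0→n8 (16), n2→n3 (7), n4→n8 (7); capacity 16 + 7 + 7 = 30.
Cut capacity 36 exceeds the max flow 30, so it is not minimum.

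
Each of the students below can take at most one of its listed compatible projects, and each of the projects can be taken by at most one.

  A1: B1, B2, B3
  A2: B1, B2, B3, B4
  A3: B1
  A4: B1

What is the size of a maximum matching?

3

Unit-capacity flow: source→left, listed edges, right→sink; max matching = max flow.
Augmenting path A1→B1 (+1); matched 1.
Augmenting path A2→B2 (+1); matched 2.
Augmenting path A3→B1→A1→B3 (+1); matched 3.
No augmenting path remains; maximum matching = 3.
König certificate: {A1, A2, B1} is a vertex cover of size 3 (every listed pair touches it), so no matching can be larger.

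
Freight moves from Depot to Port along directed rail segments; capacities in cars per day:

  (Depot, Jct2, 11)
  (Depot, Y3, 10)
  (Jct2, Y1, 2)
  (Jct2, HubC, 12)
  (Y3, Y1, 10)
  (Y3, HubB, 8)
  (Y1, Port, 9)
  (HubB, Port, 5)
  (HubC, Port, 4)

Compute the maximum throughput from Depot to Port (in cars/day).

Augment Depot→Jct2→Y1→Port: bottleneck 2, flow now 2.
Augment Depot→Jct2→HubC→Port: bottleneck 4, flow now 6.
Augment Depot→Y3→Y1→Port: bottleneck 7, flow now 13.
Augment Depot→Y3→HubB→Port: bottleneck 3, flow now 16.
No augmenting path remains; maximum flow = 16.
In the residual graph, reachable from Depot: {Depot, Jct2, HubC}.
Min-cut edges: Depot→Y3 (10), Jct2→Y1 (2), HubC→Port (4); capacity 10 + 2 + 4 = 16.
This cut is saturated, so no flow can exceed 16.

16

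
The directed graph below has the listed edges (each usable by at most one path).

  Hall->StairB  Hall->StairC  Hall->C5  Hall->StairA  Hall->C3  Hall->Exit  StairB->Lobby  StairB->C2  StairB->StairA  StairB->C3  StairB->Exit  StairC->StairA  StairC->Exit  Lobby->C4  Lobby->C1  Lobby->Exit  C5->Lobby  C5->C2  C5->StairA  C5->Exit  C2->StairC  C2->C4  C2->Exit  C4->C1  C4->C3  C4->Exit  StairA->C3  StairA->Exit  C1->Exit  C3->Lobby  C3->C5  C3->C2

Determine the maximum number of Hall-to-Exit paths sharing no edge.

Assign every edge capacity 1; by Menger, the answer equals the max flow.
Path Hall→Exit (+1); total 1.
Path Hall→StairB→Exit (+1); total 2.
Path Hall→StairC→Exit (+1); total 3.
Path Hall→C5→Exit (+1); total 4.
Path Hall→StairA→Exit (+1); total 5.
Path Hall→C3→Lobby→Exit (+1); total 6.
No residual Hall→Exit path; max flow = 6.
Certifying cut of size 6: {Hall→C3, Hall→C5, Hall→Exit, Hall→StairA, Hall→StairB, Hall→StairC}.

6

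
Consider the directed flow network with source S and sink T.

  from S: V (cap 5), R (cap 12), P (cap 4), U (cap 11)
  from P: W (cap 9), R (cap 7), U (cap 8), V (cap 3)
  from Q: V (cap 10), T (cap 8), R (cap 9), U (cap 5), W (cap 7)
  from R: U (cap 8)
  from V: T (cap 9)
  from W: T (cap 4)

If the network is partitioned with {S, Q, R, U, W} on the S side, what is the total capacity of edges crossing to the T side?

31

Edges leaving {S, Q, R, U, W}: S→P (4), S→V (5), Q→V (10), Q→T (8), W→T (4).
Cut capacity = 4 + 5 + 10 + 8 + 4 = 31.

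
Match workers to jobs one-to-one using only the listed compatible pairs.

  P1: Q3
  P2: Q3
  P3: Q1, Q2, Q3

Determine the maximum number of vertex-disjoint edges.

Unit-capacity flow: source→left, listed edges, right→sink; max matching = max flow.
Augmenting path P1→Q3 (+1); matched 1.
Augmenting path P3→Q1 (+1); matched 2.
No augmenting path remains; maximum matching = 2.
König certificate: {P3, Q3} is a vertex cover of size 2 (every listed pair touches it), so no matching can be larger.

2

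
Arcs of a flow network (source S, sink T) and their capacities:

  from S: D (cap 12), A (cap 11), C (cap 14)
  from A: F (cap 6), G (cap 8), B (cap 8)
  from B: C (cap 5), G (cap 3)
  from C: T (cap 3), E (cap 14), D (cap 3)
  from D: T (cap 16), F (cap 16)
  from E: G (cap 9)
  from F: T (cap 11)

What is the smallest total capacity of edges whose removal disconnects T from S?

24

Augment S→C→T: bottleneck 3, flow now 3.
Augment S→D→T: bottleneck 12, flow now 15.
Augment S→A→F→T: bottleneck 6, flow now 21.
Augment S→C→D→T: bottleneck 3, flow now 24.
No augmenting path remains; maximum flow = 24.
By max-flow min-cut, the minimum cut capacity equals the max flow.
In the residual graph, reachable from S: {S, A, B, C, E, G}.
Min-cut edges: S→D (12), A→F (6), C→D (3), C→T (3); capacity 12 + 6 + 3 + 3 = 24.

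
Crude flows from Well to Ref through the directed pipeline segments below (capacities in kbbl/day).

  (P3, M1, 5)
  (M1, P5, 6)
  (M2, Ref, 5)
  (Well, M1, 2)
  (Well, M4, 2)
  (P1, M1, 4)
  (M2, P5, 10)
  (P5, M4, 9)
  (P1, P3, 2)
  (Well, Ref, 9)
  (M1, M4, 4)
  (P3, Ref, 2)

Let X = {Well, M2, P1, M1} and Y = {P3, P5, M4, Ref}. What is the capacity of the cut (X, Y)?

Edges leaving {Well, M2, P1, M1}: Well→M4 (2), Well→Ref (9), M2→P5 (10), M2→Ref (5), P1→P3 (2), M1→P5 (6), M1→M4 (4).
Cut capacity = 2 + 9 + 10 + 5 + 2 + 6 + 4 = 38.

38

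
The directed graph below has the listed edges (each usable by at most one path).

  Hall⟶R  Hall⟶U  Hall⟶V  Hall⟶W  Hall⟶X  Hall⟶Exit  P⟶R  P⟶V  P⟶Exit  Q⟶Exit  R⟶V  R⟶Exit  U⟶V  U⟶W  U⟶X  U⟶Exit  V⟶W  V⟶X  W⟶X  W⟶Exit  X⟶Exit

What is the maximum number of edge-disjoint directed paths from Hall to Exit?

5

Assign every edge capacity 1; by Menger, the answer equals the max flow.
Path Hall→Exit (+1); total 1.
Path Hall→R→Exit (+1); total 2.
Path Hall→U→Exit (+1); total 3.
Path Hall→W→Exit (+1); total 4.
Path Hall→X→Exit (+1); total 5.
No residual Hall→Exit path; max flow = 5.
Certifying cut of size 5: {Hall→Exit, Hall→R, Hall→U, W→Exit, X→Exit}.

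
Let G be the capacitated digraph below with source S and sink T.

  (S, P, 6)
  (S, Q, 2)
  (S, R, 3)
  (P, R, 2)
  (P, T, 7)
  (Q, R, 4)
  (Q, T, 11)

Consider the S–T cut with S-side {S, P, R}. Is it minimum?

No — its capacity is 9, but the minimum cut has capacity 8.

Given cut capacity: 2 + 7 = 9.
Augment S→P→T: bottleneck 6, flow now 6.
Augment S→Q→T: bottleneck 2, flow now 8.
No augmenting path remains; maximum flow = 8.
In the residual graph, reachable from S: {S, R}.
Min-cut edges: S→P (6), S→Q (2); capacity 6 + 2 = 8.
Cut capacity 9 exceeds the max flow 8, so it is not minimum.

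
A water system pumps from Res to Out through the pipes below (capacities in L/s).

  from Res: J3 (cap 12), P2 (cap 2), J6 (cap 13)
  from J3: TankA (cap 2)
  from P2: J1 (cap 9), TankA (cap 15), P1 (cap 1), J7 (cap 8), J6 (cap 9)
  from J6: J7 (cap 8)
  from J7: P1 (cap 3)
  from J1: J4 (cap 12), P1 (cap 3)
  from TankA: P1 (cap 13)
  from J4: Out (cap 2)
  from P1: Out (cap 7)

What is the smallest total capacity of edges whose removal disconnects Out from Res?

7

Augment Res→P2→P1→Out: bottleneck 1, flow now 1.
Augment Res→J3→TankA→P1→Out: bottleneck 2, flow now 3.
Augment Res→P2→J7→P1→Out: bottleneck 1, flow now 4.
Augment Res→J6→J7→P1→Out: bottleneck 2, flow now 6.
Augment Res→J6→J7→P2→J1→J4→Out: bottleneck 1, flow now 7. (uses reverse residual edge)
No augmenting path remains; maximum flow = 7.
By max-flow min-cut, the minimum cut capacity equals the max flow.
In the residual graph, reachable from Res: {Res, J3, J6, J7}.
Min-cut edges: Res→P2 (2), J3→TankA (2), J7→P1 (3); capacity 2 + 2 + 3 = 7.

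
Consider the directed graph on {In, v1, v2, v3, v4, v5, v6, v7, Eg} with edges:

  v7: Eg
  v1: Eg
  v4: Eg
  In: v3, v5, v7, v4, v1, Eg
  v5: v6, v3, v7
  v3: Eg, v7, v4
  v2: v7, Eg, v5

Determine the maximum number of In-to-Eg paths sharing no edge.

Assign every edge capacity 1; by Menger, the answer equals the max flow.
Path In→Eg (+1); total 1.
Path In→v1→Eg (+1); total 2.
Path In→v3→Eg (+1); total 3.
Path In→v4→Eg (+1); total 4.
Path In→v7→Eg (+1); total 5.
No residual In→Eg path; max flow = 5.
Certifying cut of size 5: {In→Eg, In→v1, v3→Eg, v4→Eg, v7→Eg}.

5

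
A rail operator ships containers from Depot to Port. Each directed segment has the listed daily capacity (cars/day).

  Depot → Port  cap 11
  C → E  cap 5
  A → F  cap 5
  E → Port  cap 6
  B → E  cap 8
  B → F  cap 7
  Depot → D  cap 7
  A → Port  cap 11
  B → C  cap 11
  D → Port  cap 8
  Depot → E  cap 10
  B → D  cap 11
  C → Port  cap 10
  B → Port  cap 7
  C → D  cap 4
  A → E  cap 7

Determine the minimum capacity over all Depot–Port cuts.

Augment Depot→Port: bottleneck 11, flow now 11.
Augment Depot→D→Port: bottleneck 7, flow now 18.
Augment Depot→E→Port: bottleneck 6, flow now 24.
No augmenting path remains; maximum flow = 24.
By max-flow min-cut, the minimum cut capacity equals the max flow.
In the residual graph, reachable from Depot: {Depot, E}.
Min-cut edges: Depot→D (7), Depot→Port (11), E→Port (6); capacity 7 + 11 + 6 = 24.

24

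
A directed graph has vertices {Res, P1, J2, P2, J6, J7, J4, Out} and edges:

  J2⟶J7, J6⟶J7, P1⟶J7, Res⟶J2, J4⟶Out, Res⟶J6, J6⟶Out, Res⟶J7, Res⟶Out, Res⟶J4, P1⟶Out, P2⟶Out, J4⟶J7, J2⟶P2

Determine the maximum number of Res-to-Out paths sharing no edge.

4

Assign every edge capacity 1; by Menger, the answer equals the max flow.
Path Res→Out (+1); total 1.
Path Res→J6→Out (+1); total 2.
Path Res→J4→Out (+1); total 3.
Path Res→J2→P2→Out (+1); total 4.
No residual Res→Out path; max flow = 4.
Certifying cut of size 4: {Res→J2, Res→J4, Res→J6, Res→Out}.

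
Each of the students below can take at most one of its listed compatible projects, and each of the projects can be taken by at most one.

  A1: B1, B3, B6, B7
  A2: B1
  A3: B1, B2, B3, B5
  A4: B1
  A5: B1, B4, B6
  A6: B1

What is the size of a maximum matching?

Unit-capacity flow: source→left, listed edges, right→sink; max matching = max flow.
Augmenting path A1→B1 (+1); matched 1.
Augmenting path A3→B2 (+1); matched 2.
Augmenting path A5→B4 (+1); matched 3.
Augmenting path A2→B1→A1→B3 (+1); matched 4.
No augmenting path remains; maximum matching = 4.
König certificate: {A1, A3, A5, B1} is a vertex cover of size 4 (every listed pair touches it), so no matching can be larger.

4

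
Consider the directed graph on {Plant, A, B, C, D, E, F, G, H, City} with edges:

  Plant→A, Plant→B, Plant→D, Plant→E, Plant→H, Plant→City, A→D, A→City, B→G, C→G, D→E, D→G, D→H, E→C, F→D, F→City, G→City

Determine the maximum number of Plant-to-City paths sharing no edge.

3

Assign every edge capacity 1; by Menger, the answer equals the max flow.
Path Plant→City (+1); total 1.
Path Plant→A→City (+1); total 2.
Path Plant→B→G→City (+1); total 3.
No residual Plant→City path; max flow = 3.
Certifying cut of size 3: {G→City, Plant→A, Plant→City}.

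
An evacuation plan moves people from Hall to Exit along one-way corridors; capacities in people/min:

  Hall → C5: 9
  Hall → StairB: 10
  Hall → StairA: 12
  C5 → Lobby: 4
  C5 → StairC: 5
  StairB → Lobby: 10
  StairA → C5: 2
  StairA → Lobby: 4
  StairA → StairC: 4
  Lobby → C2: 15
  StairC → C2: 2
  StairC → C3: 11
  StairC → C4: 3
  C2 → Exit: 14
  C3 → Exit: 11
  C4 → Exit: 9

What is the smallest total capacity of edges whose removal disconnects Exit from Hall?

23

Augment Hall→C5→Lobby→C2→Exit: bottleneck 4, flow now 4.
Augment Hall→C5→StairC→C2→Exit: bottleneck 2, flow now 6.
Augment Hall→C5→StairC→C3→Exit: bottleneck 3, flow now 9.
Augment Hall→StairB→Lobby→C2→Exit: bottleneck 8, flow now 17.
Augment Hall→StairA→StairC→C3→Exit: bottleneck 4, flow now 21.
Augment Hall→StairB→Lobby→C2→StairC→C3→Exit: bottleneck 2, flow now 23. (uses reverse residual edge)
No augmenting path remains; maximum flow = 23.
By max-flow min-cut, the minimum cut capacity equals the max flow.
In the residual graph, reachable from Hall: {Hall, C5, StairB, StairA, Lobby, C2}.
Min-cut edges: C5→StairC (5), StairA→StairC (4), C2→Exit (14); capacity 5 + 4 + 14 = 23.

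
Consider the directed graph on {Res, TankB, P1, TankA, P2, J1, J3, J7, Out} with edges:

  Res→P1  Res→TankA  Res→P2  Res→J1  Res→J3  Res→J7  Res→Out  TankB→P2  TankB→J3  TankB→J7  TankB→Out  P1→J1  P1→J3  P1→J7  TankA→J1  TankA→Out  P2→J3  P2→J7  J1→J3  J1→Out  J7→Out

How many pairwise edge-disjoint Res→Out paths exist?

Assign every edge capacity 1; by Menger, the answer equals the max flow.
Path Res→Out (+1); total 1.
Path Res→TankA→Out (+1); total 2.
Path Res→J1→Out (+1); total 3.
Path Res→J7→Out (+1); total 4.
No residual Res→Out path; max flow = 4.
Certifying cut of size 4: {J1→Out, J7→Out, Res→Out, Res→TankA}.

4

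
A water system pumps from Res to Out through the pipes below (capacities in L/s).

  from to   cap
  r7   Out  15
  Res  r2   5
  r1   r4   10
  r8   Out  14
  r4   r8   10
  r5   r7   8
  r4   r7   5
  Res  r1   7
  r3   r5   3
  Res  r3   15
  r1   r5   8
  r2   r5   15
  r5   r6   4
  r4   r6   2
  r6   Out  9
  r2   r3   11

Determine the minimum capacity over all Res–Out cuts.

Augment Res→r1→r4→r6→Out: bottleneck 2, flow now 2.
Augment Res→r1→r4→r7→Out: bottleneck 5, flow now 7.
Augment Res→r2→r5→r6→Out: bottleneck 4, flow now 11.
Augment Res→r2→r5→r7→Out: bottleneck 1, flow now 12.
Augment Res→r3→r5→r7→Out: bottleneck 3, flow now 15.
No augmenting path remains; maximum flow = 15.
By max-flow min-cut, the minimum cut capacity equals the max flow.
In the residual graph, reachable from Res: {Res, r3}.
Min-cut edges: Res→r1 (7), Res→r2 (5), r3→r5 (3); capacity 7 + 5 + 3 = 15.

15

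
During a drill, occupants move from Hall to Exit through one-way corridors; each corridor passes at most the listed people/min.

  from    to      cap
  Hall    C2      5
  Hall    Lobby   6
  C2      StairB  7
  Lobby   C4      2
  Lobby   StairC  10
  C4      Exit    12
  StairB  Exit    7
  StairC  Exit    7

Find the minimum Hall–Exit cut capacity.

11

Augment Hall→C2→StairB→Exit: bottleneck 5, flow now 5.
Augment Hall→Lobby→C4→Exit: bottleneck 2, flow now 7.
Augment Hall→Lobby→StairC→Exit: bottleneck 4, flow now 11.
No augmenting path remains; maximum flow = 11.
By max-flow min-cut, the minimum cut capacity equals the max flow.
In the residual graph, reachable from Hall: {Hall}.
Min-cut edges: Hall→C2 (5), Hall→Lobby (6); capacity 5 + 6 = 11.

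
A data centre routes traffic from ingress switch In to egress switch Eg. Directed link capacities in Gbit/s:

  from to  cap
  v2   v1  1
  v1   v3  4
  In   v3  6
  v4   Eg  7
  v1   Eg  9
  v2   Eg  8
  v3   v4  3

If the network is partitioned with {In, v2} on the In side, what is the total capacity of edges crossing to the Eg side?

15

Edges leaving {In, v2}: In→v3 (6), v2→v1 (1), v2→Eg (8).
Cut capacity = 6 + 1 + 8 = 15.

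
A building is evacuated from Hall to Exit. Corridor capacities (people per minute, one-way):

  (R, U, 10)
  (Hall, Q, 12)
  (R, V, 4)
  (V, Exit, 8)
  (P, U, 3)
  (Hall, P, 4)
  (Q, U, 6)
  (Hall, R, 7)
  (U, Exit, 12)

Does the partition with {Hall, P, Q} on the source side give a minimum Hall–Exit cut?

Given cut capacity: 7 + 3 + 6 = 16.
Augment Hall→P→U→Exit: bottleneck 3, flow now 3.
Augment Hall→Q→U→Exit: bottleneck 6, flow now 9.
Augment Hall→R→U→Exit: bottleneck 3, flow now 12.
Augment Hall→R→V→Exit: bottleneck 4, flow now 16.
No augmenting path remains; maximum flow = 16.
Cut capacity 16 equals the max flow, so it is a minimum cut.

Yes — it is a minimum cut (capacity 16).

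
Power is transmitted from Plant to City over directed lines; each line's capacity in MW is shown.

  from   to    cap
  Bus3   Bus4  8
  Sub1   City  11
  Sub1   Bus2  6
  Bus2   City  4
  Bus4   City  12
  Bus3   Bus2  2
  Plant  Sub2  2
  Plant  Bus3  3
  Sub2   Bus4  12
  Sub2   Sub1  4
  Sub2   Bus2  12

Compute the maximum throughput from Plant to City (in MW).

Augment Plant→Bus3→Bus2→City: bottleneck 2, flow now 2.
Augment Plant→Bus3→Bus4→City: bottleneck 1, flow now 3.
Augment Plant→Sub2→Bus2→City: bottleneck 2, flow now 5.
No augmenting path remains; maximum flow = 5.
In the residual graph, reachable from Plant: {Plant}.
Min-cut edges: Plant→Bus3 (3), Plant→Sub2 (2); capacity 3 + 2 = 5.
This cut is saturated, so no flow can exceed 5.

5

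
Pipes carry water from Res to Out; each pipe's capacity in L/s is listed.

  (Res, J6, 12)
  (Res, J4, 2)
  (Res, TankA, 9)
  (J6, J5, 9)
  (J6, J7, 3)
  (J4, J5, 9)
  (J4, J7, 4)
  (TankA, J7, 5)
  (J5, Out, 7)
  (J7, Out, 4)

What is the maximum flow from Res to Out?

11

Augment Res→J6→J5→Out: bottleneck 7, flow now 7.
Augment Res→J6→J7→Out: bottleneck 3, flow now 10.
Augment Res→J4→J7→Out: bottleneck 1, flow now 11.
No augmenting path remains; maximum flow = 11.
In the residual graph, reachable from Res: {Res, J6, J4, TankA, J5, J7}.
Min-cut edges: J5→Out (7), J7→Out (4); capacity 7 + 4 = 11.
This cut is saturated, so no flow can exceed 11.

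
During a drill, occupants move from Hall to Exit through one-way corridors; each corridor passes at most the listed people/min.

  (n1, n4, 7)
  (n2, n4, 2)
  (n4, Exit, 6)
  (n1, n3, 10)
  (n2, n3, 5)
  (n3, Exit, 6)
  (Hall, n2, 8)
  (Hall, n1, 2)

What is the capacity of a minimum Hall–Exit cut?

Augment Hall→n1→n3→Exit: bottleneck 2, flow now 2.
Augment Hall→n2→n3→Exit: bottleneck 4, flow now 6.
Augment Hall→n2→n4→Exit: bottleneck 2, flow now 8.
Augment Hall→n2→n3→n1→n4→Exit: bottleneck 1, flow now 9. (uses reverse residual edge)
No augmenting path remains; maximum flow = 9.
By max-flow min-cut, the minimum cut capacity equals the max flow.
In the residual graph, reachable from Hall: {Hall, n2}.
Min-cut edges: Hall→n1 (2), n2→n3 (5), n2→n4 (2); capacity 2 + 5 + 2 = 9.

9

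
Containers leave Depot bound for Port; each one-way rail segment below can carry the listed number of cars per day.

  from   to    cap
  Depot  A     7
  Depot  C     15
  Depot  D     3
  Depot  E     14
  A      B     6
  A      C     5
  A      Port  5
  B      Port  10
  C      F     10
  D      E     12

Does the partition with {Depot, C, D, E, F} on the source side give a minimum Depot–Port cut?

Given cut capacity: 7 = 7.
Augment Depot→A→Port: bottleneck 5, flow now 5.
Augment Depot→A→B→Port: bottleneck 2, flow now 7.
No augmenting path remains; maximum flow = 7.
Cut capacity 7 equals the max flow, so it is a minimum cut.

Yes — it is a minimum cut (capacity 7).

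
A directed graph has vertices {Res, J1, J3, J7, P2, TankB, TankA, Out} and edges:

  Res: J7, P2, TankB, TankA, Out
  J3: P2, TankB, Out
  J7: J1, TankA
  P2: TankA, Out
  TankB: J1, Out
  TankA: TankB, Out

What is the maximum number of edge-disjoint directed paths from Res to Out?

4

Assign every edge capacity 1; by Menger, the answer equals the max flow.
Path Res→Out (+1); total 1.
Path Res→P2→Out (+1); total 2.
Path Res→TankB→Out (+1); total 3.
Path Res→TankA→Out (+1); total 4.
No residual Res→Out path; max flow = 4.
Certifying cut of size 4: {Res→Out, Res→P2, TankA→Out, TankB→Out}.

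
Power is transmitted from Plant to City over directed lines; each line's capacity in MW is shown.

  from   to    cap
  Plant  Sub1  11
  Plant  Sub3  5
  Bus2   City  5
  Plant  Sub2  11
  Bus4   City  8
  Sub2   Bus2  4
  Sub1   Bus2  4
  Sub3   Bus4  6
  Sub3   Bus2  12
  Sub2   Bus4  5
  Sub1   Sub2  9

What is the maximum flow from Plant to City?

Augment Plant→Sub3→Bus4→City: bottleneck 5, flow now 5.
Augment Plant→Sub2→Bus4→City: bottleneck 3, flow now 8.
Augment Plant→Sub2→Bus2→City: bottleneck 4, flow now 12.
Augment Plant→Sub1→Bus2→City: bottleneck 1, flow now 13.
No augmenting path remains; maximum flow = 13.
In the residual graph, reachable from Plant: {Plant, Sub3, Sub2, Sub1, Bus4, Bus2}.
Min-cut edges: Bus4→City (8), Bus2→City (5); capacity 8 + 5 = 13.
This cut is saturated, so no flow can exceed 13.

13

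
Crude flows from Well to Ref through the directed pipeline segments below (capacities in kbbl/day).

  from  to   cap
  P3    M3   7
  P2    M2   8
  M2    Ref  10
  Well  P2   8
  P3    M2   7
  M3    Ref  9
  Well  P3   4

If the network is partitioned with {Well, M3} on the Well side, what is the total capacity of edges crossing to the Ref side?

Edges leaving {Well, M3}: Well→P3 (4), Well→P2 (8), M3→Ref (9).
Cut capacity = 4 + 8 + 9 = 21.

21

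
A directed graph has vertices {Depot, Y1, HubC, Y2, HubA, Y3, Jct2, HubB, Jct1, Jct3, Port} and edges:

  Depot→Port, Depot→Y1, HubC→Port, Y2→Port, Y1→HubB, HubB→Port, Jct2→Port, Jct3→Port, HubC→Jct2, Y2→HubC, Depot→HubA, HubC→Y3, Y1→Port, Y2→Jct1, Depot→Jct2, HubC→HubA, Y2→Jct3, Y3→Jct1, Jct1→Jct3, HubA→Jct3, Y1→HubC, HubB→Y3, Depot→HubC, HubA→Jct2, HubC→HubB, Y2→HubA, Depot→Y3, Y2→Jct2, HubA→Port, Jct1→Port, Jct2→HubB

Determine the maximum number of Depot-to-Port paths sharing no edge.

Assign every edge capacity 1; by Menger, the answer equals the max flow.
Path Depot→Port (+1); total 1.
Path Depot→Y1→Port (+1); total 2.
Path Depot→HubC→Port (+1); total 3.
Path Depot→HubA→Port (+1); total 4.
Path Depot→Jct2→Port (+1); total 5.
Path Depot→Y3→Jct1→Port (+1); total 6.
No residual Depot→Port path; max flow = 6.
Certifying cut of size 6: {Depot→HubA, Depot→HubC, Depot→Jct2, Depot→Port, Depot→Y1, Depot→Y3}.

6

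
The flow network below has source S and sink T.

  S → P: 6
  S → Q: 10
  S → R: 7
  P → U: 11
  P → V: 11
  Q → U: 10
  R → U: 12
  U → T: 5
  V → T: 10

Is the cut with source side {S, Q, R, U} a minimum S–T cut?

Yes — it is a minimum cut (capacity 11).

Given cut capacity: 6 + 5 = 11.
Augment S→P→U→T: bottleneck 5, flow now 5.
Augment S→P→V→T: bottleneck 1, flow now 6.
Augment S→Q→U→P→V→T: bottleneck 5, flow now 11. (uses reverse residual edge)
No augmenting path remains; maximum flow = 11.
Cut capacity 11 equals the max flow, so it is a minimum cut.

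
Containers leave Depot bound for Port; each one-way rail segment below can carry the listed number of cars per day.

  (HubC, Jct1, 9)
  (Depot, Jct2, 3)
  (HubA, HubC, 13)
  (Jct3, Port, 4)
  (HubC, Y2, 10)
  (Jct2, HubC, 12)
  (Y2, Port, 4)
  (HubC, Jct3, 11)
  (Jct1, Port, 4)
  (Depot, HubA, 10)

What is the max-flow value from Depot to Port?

12

Augment Depot→HubA→HubC→Jct1→Port: bottleneck 4, flow now 4.
Augment Depot→HubA→HubC→Y2→Port: bottleneck 4, flow now 8.
Augment Depot→HubA→HubC→Jct3→Port: bottleneck 2, flow now 10.
Augment Depot→Jct2→HubC→Jct3→Port: bottleneck 2, flow now 12.
No augmenting path remains; maximum flow = 12.
In the residual graph, reachable from Depot: {Depot, HubA, Jct2, HubC, Jct1, Y2, Jct3}.
Min-cut edges: Jct1→Port (4), Y2→Port (4), Jct3→Port (4); capacity 4 + 4 + 4 = 12.
This cut is saturated, so no flow can exceed 12.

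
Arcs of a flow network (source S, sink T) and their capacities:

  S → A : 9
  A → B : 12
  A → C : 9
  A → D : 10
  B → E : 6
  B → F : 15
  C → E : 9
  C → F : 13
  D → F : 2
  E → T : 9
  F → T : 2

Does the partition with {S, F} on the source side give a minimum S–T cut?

No — its capacity is 11, but the minimum cut has capacity 9.

Given cut capacity: 9 + 2 = 11.
Augment S→A→B→E→T: bottleneck 6, flow now 6.
Augment S→A→B→F→T: bottleneck 2, flow now 8.
Augment S→A→C→E→T: bottleneck 1, flow now 9.
No augmenting path remains; maximum flow = 9.
In the residual graph, reachable from S: {S}.
Min-cut edges: S→A (9); capacity 9 = 9.
Cut capacity 11 exceeds the max flow 9, so it is not minimum.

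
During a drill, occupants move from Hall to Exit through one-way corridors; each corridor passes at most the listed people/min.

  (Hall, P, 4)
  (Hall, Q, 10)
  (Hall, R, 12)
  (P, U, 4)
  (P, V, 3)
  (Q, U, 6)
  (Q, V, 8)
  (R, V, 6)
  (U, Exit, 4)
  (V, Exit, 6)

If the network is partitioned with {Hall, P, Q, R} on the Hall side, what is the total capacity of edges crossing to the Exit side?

Edges leaving {Hall, P, Q, R}: P→U (4), P→V (3), Q→U (6), Q→V (8), R→V (6).
Cut capacity = 4 + 3 + 6 + 8 + 6 = 27.

27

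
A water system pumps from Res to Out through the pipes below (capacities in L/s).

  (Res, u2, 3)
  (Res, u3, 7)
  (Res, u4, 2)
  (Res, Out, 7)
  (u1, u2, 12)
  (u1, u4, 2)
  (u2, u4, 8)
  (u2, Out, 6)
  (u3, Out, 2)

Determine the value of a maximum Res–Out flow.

12

Augment Res→Out: bottleneck 7, flow now 7.
Augment Res→u2→Out: bottleneck 3, flow now 10.
Augment Res→u3→Out: bottleneck 2, flow now 12.
No augmenting path remains; maximum flow = 12.
In the residual graph, reachable from Res: {Res, u3, u4}.
Min-cut edges: Res→u2 (3), Res→Out (7), u3→Out (2); capacity 3 + 7 + 2 = 12.
This cut is saturated, so no flow can exceed 12.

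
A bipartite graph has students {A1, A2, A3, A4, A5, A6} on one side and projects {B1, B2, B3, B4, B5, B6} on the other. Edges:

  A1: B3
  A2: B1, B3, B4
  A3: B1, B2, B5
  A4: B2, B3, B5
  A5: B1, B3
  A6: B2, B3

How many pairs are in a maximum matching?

Unit-capacity flow: source→left, listed edges, right→sink; max matching = max flow.
Augmenting path A1→B3 (+1); matched 1.
Augmenting path A2→B1 (+1); matched 2.
Augmenting path A3→B2 (+1); matched 3.
Augmenting path A4→B5 (+1); matched 4.
Augmenting path A5→B1→A2→B4 (+1); matched 5.
No augmenting path remains; maximum matching = 5.
König certificate: {A2, B1, B2, B3, B5} is a vertex cover of size 5 (every listed pair touches it), so no matching can be larger.

5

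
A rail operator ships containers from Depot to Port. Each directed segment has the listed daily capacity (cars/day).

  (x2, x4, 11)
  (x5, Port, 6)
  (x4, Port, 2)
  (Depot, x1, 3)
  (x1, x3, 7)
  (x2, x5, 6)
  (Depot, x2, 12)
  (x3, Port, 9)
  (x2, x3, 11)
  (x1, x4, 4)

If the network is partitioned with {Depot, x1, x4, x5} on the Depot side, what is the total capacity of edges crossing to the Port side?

27

Edges leaving {Depot, x1, x4, x5}: Depot→x2 (12), x1→x3 (7), x4→Port (2), x5→Port (6).
Cut capacity = 12 + 7 + 2 + 6 = 27.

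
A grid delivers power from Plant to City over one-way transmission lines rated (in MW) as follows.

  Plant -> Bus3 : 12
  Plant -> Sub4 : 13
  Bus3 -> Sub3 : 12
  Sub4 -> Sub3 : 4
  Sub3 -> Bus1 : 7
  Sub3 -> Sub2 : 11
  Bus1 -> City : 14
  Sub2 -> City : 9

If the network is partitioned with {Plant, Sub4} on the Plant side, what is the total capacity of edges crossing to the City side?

Edges leaving {Plant, Sub4}: Plant→Bus3 (12), Sub4→Sub3 (4).
Cut capacity = 12 + 4 = 16.

16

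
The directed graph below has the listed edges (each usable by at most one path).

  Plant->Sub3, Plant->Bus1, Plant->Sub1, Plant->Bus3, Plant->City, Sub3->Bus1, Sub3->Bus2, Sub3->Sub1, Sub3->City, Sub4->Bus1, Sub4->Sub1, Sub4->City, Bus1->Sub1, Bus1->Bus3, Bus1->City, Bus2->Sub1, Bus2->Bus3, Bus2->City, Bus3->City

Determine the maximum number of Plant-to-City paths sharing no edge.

4

Assign every edge capacity 1; by Menger, the answer equals the max flow.
Path Plant→City (+1); total 1.
Path Plant→Sub3→City (+1); total 2.
Path Plant→Bus1→City (+1); total 3.
Path Plant→Bus3→City (+1); total 4.
No residual Plant→City path; max flow = 4.
Certifying cut of size 4: {Plant→Bus1, Plant→Bus3, Plant→City, Plant→Sub3}.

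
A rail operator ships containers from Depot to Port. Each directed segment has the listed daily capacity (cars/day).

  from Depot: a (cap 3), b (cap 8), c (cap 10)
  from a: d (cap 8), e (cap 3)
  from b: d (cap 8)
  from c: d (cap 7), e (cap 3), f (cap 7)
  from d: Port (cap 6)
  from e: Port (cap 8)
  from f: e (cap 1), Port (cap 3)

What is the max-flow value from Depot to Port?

16

Augment Depot→a→d→Port: bottleneck 3, flow now 3.
Augment Depot→b→d→Port: bottleneck 3, flow now 6.
Augment Depot→c→e→Port: bottleneck 3, flow now 9.
Augment Depot→c→f→Port: bottleneck 3, flow now 12.
Augment Depot→c→f→e→Port: bottleneck 1, flow now 13.
Augment Depot→b→d→a→e→Port: bottleneck 3, flow now 16. (uses reverse residual edge)
No augmenting path remains; maximum flow = 16.
In the residual graph, reachable from Depot: {Depot, b, c, d, f}.
Min-cut edges: Depot→a (3), c→e (3), d→Port (6), f→e (1), f→Port (3); capacity 3 + 3 + 6 + 1 + 3 = 16.
This cut is saturated, so no flow can exceed 16.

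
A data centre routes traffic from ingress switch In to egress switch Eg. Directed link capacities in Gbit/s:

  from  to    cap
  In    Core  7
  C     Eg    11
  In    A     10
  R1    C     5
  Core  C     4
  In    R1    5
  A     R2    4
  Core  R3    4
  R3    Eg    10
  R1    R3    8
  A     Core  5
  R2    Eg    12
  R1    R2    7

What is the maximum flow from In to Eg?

17

Augment In→A→R2→Eg: bottleneck 4, flow now 4.
Augment In→Core→C→Eg: bottleneck 4, flow now 8.
Augment In→Core→R3→Eg: bottleneck 3, flow now 11.
Augment In→R1→C→Eg: bottleneck 5, flow now 16.
Augment In→A→Core→R3→Eg: bottleneck 1, flow now 17.
No augmenting path remains; maximum flow = 17.
In the residual graph, reachable from In: {In, A, Core}.
Min-cut edges: In→R1 (5), A→R2 (4), Core→C (4), Core→R3 (4); capacity 5 + 4 + 4 + 4 = 17.
This cut is saturated, so no flow can exceed 17.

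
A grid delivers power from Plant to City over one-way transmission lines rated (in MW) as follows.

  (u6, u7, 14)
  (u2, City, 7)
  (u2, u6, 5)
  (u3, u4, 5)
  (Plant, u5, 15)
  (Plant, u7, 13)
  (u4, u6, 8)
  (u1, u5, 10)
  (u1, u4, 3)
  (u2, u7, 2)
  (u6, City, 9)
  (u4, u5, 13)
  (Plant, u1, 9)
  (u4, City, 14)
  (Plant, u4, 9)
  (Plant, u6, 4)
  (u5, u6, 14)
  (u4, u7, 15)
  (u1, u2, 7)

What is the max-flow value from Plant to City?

27

Augment Plant→u4→City: bottleneck 9, flow now 9.
Augment Plant→u6→City: bottleneck 4, flow now 13.
Augment Plant→u1→u2→City: bottleneck 7, flow now 20.
Augment Plant→u1→u4→City: bottleneck 2, flow now 22.
Augment Plant→u5→u6→City: bottleneck 5, flow now 27.
No augmenting path remains; maximum flow = 27.
In the residual graph, reachable from Plant: {Plant, u5, u6, u7}.
Min-cut edges: Plant→u1 (9), Plant→u4 (9), u6→City (9); capacity 9 + 9 + 9 = 27.
This cut is saturated, so no flow can exceed 27.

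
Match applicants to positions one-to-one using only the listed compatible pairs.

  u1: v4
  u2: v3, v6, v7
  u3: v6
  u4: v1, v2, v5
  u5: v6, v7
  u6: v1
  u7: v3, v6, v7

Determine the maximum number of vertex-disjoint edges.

Unit-capacity flow: source→left, listed edges, right→sink; max matching = max flow.
Augmenting path u1→v4 (+1); matched 1.
Augmenting path u2→v3 (+1); matched 2.
Augmenting path u3→v6 (+1); matched 3.
Augmenting path u4→v1 (+1); matched 4.
Augmenting path u5→v7 (+1); matched 5.
Augmenting path u6→v1→u4→v2 (+1); matched 6.
No augmenting path remains; maximum matching = 6.
König certificate: {u1, u4, u6, v3, v6, v7} is a vertex cover of size 6 (every listed pair touches it), so no matching can be larger.

6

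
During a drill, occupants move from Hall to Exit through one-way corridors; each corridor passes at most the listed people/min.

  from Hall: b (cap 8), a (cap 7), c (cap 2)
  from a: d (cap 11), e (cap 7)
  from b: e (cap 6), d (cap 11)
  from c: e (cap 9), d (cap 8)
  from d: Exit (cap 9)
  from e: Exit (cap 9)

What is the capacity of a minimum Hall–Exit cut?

17

Augment Hall→a→d→Exit: bottleneck 7, flow now 7.
Augment Hall→b→d→Exit: bottleneck 2, flow now 9.
Augment Hall→b→e→Exit: bottleneck 6, flow now 15.
Augment Hall→c→e→Exit: bottleneck 2, flow now 17.
No augmenting path remains; maximum flow = 17.
By max-flow min-cut, the minimum cut capacity equals the max flow.
In the residual graph, reachable from Hall: {Hall}.
Min-cut edges: Hall→a (7), Hall→b (8), Hall→c (2); capacity 7 + 8 + 2 = 17.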